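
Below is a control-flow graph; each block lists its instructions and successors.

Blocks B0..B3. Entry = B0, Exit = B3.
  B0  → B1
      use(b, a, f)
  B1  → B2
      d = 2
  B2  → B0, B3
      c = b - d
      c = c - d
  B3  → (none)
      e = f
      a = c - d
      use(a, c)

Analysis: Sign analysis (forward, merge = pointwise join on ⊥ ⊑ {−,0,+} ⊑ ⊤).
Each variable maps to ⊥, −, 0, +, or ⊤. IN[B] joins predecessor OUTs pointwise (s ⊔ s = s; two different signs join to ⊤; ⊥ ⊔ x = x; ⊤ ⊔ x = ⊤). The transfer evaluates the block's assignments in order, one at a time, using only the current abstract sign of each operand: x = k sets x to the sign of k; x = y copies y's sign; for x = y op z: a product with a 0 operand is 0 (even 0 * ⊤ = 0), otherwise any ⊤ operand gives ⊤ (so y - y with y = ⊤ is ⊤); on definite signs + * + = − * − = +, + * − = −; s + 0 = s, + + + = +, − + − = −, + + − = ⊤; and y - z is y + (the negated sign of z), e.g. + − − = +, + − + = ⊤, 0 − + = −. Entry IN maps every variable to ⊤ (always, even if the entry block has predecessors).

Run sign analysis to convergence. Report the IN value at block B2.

Answer: {a: ⊤, b: ⊤, c: ⊤, d: +, e: ⊤, f: ⊤}

Trace:
Converged values:
  B0: | IN=(all ⊤) | OUT=(all ⊤)
  B1: | IN=(all ⊤) | OUT={d:+; rest ⊤}
  B2: | IN={d:+; rest ⊤} | OUT={d:+; rest ⊤}
  B3: | IN={d:+; rest ⊤} | OUT={d:+; rest ⊤}

Merge at B2: IN[B2] = OUT[B1] = {a: ⊤, b: ⊤, c: ⊤, d: +, e: ⊤, f: ⊤}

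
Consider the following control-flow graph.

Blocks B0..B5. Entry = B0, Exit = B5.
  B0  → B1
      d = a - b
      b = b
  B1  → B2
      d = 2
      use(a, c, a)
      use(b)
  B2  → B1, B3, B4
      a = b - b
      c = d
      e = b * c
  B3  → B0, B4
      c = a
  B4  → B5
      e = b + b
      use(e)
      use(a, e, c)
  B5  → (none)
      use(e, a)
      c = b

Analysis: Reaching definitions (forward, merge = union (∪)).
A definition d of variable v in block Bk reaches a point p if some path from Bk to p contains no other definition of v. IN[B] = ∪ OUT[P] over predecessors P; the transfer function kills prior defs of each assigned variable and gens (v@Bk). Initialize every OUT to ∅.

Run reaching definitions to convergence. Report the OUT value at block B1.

Answer: {a@B2, b@B0, c@B2, c@B3, d@B1, e@B2}

Derivation:
Fixpoint table:
  B0:   IN={a@B2, b@B0, c@B3, d@B1, e@B2}   OUT={a@B2, b@B0, c@B3, d@B0, e@B2}
  B1:   IN={a@B2, b@B0, c@B2, c@B3, d@B0, d@B1, e@B2}   OUT={a@B2, b@B0, c@B2, c@B3, d@B1, e@B2}
  B2:   IN={a@B2, b@B0, c@B2, c@B3, d@B1, e@B2}   OUT={a@B2, b@B0, c@B2, d@B1, e@B2}
  B3:   IN={a@B2, b@B0, c@B2, d@B1, e@B2}   OUT={a@B2, b@B0, c@B3, d@B1, e@B2}
  B4:   IN={a@B2, b@B0, c@B2, c@B3, d@B1, e@B2}   OUT={a@B2, b@B0, c@B2, c@B3, d@B1, e@B4}
  B5:   IN={a@B2, b@B0, c@B2, c@B3, d@B1, e@B4}   OUT={a@B2, b@B0, c@B5, d@B1, e@B4}

Merge at B1: IN[B1] = OUT[B0] ⊔ OUT[B2] = {a@B2, b@B0, c@B2, c@B3, d@B0, d@B1, e@B2}
Applying B1's transfer function to that IN value gives OUT[B1] (row B1 above).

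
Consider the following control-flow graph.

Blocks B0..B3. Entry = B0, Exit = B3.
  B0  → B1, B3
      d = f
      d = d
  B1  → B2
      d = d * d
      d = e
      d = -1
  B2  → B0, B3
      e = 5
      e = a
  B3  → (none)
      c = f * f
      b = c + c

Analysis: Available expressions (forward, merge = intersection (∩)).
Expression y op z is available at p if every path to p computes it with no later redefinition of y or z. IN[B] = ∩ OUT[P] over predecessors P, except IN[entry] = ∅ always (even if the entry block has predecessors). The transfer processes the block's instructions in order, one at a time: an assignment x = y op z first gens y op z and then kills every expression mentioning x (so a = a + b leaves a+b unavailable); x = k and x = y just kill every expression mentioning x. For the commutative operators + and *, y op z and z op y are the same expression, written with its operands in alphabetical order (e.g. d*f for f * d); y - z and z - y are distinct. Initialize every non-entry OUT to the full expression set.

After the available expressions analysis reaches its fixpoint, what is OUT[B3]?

Answer: {c+c, f*f}

Derivation:
Fixpoint table:
  B0: | IN={} | OUT={}
  B1: | IN={} | OUT={}
  B2: | IN={} | OUT={}
  B3: | IN={} | OUT={c+c, f*f}

Merge at B3: IN[B3] = OUT[B0] ∩ OUT[B2] = {}
Applying B3's transfer function to that IN value gives OUT[B3] (row B3 above).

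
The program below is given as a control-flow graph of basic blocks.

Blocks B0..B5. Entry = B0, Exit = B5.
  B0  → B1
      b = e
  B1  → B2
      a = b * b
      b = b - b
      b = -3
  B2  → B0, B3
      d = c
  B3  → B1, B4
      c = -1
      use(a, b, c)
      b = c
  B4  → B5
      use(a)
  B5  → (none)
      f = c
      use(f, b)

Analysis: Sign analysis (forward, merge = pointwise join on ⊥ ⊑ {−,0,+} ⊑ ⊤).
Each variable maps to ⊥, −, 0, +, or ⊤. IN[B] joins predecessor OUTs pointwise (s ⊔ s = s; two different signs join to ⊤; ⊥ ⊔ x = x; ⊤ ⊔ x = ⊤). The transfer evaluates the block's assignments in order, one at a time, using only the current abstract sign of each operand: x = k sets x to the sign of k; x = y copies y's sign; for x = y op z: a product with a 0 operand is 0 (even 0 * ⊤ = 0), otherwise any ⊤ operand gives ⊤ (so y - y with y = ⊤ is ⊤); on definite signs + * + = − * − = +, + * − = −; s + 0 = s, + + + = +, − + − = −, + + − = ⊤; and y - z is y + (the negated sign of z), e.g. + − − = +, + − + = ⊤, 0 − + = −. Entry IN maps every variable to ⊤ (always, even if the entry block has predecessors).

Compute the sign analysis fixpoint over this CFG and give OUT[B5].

Fixpoint table:
  B0:  IN=(all ⊤)  OUT=(all ⊤)
  B1:  IN=(all ⊤)  OUT={b:-; rest ⊤}
  B2:  IN={b:-; rest ⊤}  OUT={b:-; rest ⊤}
  B3:  IN={b:-; rest ⊤}  OUT={b:-, c:-; rest ⊤}
  B4:  IN={b:-, c:-; rest ⊤}  OUT={b:-, c:-; rest ⊤}
  B5:  IN={b:-, c:-; rest ⊤}  OUT={b:-, c:-, f:-; rest ⊤}

Merge at B5: IN[B5] = OUT[B4] = {a: ⊤, b: -, c: -, d: ⊤, e: ⊤, f: ⊤}
Applying B5's transfer function to that IN value gives OUT[B5] (row B5 above).

Answer: {a: ⊤, b: -, c: -, d: ⊤, e: ⊤, f: -}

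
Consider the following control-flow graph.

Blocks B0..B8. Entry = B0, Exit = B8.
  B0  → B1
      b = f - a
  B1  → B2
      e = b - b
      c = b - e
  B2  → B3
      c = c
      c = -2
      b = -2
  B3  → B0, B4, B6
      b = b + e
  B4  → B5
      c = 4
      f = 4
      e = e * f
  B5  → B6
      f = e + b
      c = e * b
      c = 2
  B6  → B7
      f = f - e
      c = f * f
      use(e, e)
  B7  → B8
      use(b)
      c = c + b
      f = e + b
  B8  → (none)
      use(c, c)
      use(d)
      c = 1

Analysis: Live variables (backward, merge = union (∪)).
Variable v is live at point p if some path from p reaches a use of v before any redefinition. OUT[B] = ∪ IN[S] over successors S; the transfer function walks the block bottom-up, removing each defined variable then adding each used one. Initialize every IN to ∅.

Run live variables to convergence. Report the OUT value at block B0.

Fixpoint table:
  B0: | IN={a, d, f} | OUT={a, b, d, f}
  B1: | IN={a, b, d, f} | OUT={a, c, d, e, f}
  B2: | IN={a, c, d, e, f} | OUT={a, b, d, e, f}
  B3: | IN={a, b, d, e, f} | OUT={a, b, d, e, f}
  B4: | IN={b, d, e} | OUT={b, d, e}
  B5: | IN={b, d, e} | OUT={b, d, e, f}
  B6: | IN={b, d, e, f} | OUT={b, c, d, e}
  B7: | IN={b, c, d, e} | OUT={c, d}
  B8: | IN={c, d} | OUT={}

Merge at B0: OUT[B0] = IN[B1] = {a, b, d, f}

Answer: {a, b, d, f}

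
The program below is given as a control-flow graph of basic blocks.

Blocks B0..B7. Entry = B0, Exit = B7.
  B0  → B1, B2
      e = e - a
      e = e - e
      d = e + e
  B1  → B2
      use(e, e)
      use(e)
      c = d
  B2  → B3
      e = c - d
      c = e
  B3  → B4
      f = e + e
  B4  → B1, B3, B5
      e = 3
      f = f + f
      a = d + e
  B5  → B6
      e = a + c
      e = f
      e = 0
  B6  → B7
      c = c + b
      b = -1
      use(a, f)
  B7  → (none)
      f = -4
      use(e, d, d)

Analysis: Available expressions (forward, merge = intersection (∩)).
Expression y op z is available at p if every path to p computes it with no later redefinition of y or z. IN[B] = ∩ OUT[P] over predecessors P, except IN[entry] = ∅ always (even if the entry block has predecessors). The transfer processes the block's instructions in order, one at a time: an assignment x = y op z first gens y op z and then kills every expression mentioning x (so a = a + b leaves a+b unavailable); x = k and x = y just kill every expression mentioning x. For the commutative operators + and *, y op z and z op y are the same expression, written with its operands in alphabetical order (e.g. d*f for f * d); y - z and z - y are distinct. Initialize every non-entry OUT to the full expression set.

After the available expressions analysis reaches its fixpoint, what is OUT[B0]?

Answer: {e+e}

Derivation:
Per-block solution:
  B0:   IN={}   OUT={e+e}
  B1:   IN={}   OUT={}
  B2:   IN={}   OUT={}
  B3:   IN={}   OUT={e+e}
  B4:   IN={e+e}   OUT={d+e}
  B5:   IN={d+e}   OUT={a+c}
  B6:   IN={a+c}   OUT={}
  B7:   IN={}   OUT={}

B0 is the boundary node: IN[B0] = {}
Applying B0's transfer function to that IN value gives OUT[B0] (row B0 above).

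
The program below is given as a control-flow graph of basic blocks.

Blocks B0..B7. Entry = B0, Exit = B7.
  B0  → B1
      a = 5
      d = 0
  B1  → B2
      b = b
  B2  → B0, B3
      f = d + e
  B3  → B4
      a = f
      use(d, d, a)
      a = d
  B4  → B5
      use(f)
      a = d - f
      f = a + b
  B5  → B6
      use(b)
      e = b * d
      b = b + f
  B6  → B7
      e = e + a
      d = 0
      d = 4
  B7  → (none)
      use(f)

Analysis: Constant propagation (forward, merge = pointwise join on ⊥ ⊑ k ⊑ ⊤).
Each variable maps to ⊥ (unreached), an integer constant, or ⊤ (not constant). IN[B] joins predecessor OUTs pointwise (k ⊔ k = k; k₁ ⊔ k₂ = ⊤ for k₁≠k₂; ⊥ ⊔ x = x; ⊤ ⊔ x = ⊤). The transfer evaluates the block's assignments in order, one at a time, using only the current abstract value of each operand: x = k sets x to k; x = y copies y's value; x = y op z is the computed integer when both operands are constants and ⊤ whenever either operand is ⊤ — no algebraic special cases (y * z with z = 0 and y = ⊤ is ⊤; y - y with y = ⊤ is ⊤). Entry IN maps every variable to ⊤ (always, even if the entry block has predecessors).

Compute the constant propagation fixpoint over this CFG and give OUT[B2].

Answer: {a: 5, b: ⊤, c: ⊤, d: 0, e: ⊤, f: ⊤}

Derivation:
Converged values:
  B0:   IN=(all ⊤)   OUT={a:5, d:0; rest ⊤}
  B1:   IN={a:5, d:0; rest ⊤}   OUT={a:5, d:0; rest ⊤}
  B2:   IN={a:5, d:0; rest ⊤}   OUT={a:5, d:0; rest ⊤}
  B3:   IN={a:5, d:0; rest ⊤}   OUT={a:0, d:0; rest ⊤}
  B4:   IN={a:0, d:0; rest ⊤}   OUT={d:0; rest ⊤}
  B5:   IN={d:0; rest ⊤}   OUT={d:0; rest ⊤}
  B6:   IN={d:0; rest ⊤}   OUT={d:4; rest ⊤}
  B7:   IN={d:4; rest ⊤}   OUT={d:4; rest ⊤}

Merge at B2: IN[B2] = OUT[B1] = {a: 5, b: ⊤, c: ⊤, d: 0, e: ⊤, f: ⊤}
Applying B2's transfer function to that IN value gives OUT[B2] (row B2 above).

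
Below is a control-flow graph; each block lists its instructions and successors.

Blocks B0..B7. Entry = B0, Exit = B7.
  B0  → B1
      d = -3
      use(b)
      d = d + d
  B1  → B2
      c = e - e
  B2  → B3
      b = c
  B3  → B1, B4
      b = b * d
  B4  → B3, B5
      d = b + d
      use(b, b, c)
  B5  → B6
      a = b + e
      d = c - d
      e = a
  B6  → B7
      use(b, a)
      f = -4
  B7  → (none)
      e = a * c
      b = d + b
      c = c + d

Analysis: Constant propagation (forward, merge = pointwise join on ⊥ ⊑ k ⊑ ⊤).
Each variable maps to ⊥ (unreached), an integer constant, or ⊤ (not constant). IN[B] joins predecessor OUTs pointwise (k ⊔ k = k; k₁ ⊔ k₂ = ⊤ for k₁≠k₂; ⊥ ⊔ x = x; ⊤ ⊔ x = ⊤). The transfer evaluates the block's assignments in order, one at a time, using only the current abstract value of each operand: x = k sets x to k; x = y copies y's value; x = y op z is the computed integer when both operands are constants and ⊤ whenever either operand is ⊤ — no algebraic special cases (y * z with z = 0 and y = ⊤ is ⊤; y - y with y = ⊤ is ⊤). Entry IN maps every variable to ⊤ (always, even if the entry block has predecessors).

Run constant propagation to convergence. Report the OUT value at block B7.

Answer: {a: ⊤, b: ⊤, c: ⊤, d: ⊤, e: ⊤, f: -4}

Working:
Fixpoint table:
  B0:   IN=(all ⊤)   OUT={d:-6; rest ⊤}
  B1:   IN=(all ⊤)   OUT=(all ⊤)
  B2:   IN=(all ⊤)   OUT=(all ⊤)
  B3:   IN=(all ⊤)   OUT=(all ⊤)
  B4:   IN=(all ⊤)   OUT=(all ⊤)
  B5:   IN=(all ⊤)   OUT=(all ⊤)
  B6:   IN=(all ⊤)   OUT={f:-4; rest ⊤}
  B7:   IN={f:-4; rest ⊤}   OUT={f:-4; rest ⊤}

Merge at B7: IN[B7] = OUT[B6] = {a: ⊤, b: ⊤, c: ⊤, d: ⊤, e: ⊤, f: -4}
Applying B7's transfer function to that IN value gives OUT[B7] (row B7 above).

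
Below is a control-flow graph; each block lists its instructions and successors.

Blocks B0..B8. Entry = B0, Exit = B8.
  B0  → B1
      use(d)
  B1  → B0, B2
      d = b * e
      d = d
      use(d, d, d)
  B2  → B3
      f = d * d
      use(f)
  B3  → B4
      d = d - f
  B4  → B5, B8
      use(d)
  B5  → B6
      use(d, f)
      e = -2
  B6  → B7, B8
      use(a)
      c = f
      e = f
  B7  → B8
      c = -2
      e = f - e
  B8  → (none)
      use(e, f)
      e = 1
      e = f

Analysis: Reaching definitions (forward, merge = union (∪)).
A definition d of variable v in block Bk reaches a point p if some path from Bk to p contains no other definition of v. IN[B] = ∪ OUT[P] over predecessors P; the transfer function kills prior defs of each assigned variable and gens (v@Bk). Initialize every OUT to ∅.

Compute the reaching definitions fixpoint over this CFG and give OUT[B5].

Per-block solution:
  B0:   IN={d@B1}   OUT={d@B1}
  B1:   IN={d@B1}   OUT={d@B1}
  B2:   IN={d@B1}   OUT={d@B1, f@B2}
  B3:   IN={d@B1, f@B2}   OUT={d@B3, f@B2}
  B4:   IN={d@B3, f@B2}   OUT={d@B3, f@B2}
  B5:   IN={d@B3, f@B2}   OUT={d@B3, e@B5, f@B2}
  B6:   IN={d@B3, e@B5, f@B2}   OUT={c@B6, d@B3, e@B6, f@B2}
  B7:   IN={c@B6, d@B3, e@B6, f@B2}   OUT={c@B7, d@B3, e@B7, f@B2}
  B8:   IN={c@B6, c@B7, d@B3, e@B6, e@B7, f@B2}   OUT={c@B6, c@B7, d@B3, e@B8, f@B2}

Merge at B5: IN[B5] = OUT[B4] = {d@B3, f@B2}
Applying B5's transfer function to that IN value gives OUT[B5] (row B5 above).

Answer: {d@B3, e@B5, f@B2}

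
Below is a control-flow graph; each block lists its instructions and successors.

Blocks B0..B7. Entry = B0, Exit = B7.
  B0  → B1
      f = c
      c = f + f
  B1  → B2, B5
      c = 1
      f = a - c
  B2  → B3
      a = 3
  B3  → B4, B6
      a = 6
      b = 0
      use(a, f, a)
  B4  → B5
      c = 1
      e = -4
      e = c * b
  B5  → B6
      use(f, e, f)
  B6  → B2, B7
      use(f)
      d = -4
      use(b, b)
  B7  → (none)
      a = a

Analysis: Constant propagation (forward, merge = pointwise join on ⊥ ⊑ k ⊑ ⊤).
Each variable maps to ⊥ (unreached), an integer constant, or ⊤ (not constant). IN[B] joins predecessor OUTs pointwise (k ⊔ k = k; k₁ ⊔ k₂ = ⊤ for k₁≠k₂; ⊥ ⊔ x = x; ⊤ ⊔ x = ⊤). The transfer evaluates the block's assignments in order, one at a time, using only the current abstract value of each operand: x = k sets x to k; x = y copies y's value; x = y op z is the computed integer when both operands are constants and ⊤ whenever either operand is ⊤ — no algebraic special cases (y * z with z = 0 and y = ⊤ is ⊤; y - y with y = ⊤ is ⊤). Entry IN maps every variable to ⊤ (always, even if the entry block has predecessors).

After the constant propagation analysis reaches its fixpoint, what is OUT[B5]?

Answer: {a: ⊤, b: ⊤, c: 1, d: ⊤, e: ⊤, f: ⊤}

Working:
Converged values:
  B0: | IN=(all ⊤) | OUT=(all ⊤)
  B1: | IN=(all ⊤) | OUT={c:1; rest ⊤}
  B2: | IN={c:1; rest ⊤} | OUT={a:3, c:1; rest ⊤}
  B3: | IN={a:3, c:1; rest ⊤} | OUT={a:6, b:0, c:1; rest ⊤}
  B4: | IN={a:6, b:0, c:1; rest ⊤} | OUT={a:6, b:0, c:1, e:0; rest ⊤}
  B5: | IN={c:1; rest ⊤} | OUT={c:1; rest ⊤}
  B6: | IN={c:1; rest ⊤} | OUT={c:1, d:-4; rest ⊤}
  B7: | IN={c:1, d:-4; rest ⊤} | OUT={c:1, d:-4; rest ⊤}

Merge at B5: IN[B5] = OUT[B1] ⊔ OUT[B4] = {a: ⊤, b: ⊤, c: 1, d: ⊤, e: ⊤, f: ⊤}
Applying B5's transfer function to that IN value gives OUT[B5] (row B5 above).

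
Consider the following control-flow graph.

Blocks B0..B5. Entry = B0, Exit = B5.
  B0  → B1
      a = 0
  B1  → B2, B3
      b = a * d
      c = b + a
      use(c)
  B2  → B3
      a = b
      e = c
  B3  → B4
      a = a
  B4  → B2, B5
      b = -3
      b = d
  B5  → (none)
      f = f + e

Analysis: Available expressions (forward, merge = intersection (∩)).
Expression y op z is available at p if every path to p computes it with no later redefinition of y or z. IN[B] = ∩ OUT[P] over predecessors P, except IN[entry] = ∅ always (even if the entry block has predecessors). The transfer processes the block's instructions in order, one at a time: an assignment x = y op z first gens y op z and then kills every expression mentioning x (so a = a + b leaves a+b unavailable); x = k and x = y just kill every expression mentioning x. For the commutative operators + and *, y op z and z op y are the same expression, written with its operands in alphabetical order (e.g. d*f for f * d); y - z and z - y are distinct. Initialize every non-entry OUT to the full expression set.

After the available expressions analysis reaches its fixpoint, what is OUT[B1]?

Answer: {a*d, a+b}

Working:
Converged values:
  B0:   IN={}   OUT={}
  B1:   IN={}   OUT={a*d, a+b}
  B2:   IN={}   OUT={}
  B3:   IN={}   OUT={}
  B4:   IN={}   OUT={}
  B5:   IN={}   OUT={}

Merge at B1: IN[B1] = OUT[B0] = {}
Applying B1's transfer function to that IN value gives OUT[B1] (row B1 above).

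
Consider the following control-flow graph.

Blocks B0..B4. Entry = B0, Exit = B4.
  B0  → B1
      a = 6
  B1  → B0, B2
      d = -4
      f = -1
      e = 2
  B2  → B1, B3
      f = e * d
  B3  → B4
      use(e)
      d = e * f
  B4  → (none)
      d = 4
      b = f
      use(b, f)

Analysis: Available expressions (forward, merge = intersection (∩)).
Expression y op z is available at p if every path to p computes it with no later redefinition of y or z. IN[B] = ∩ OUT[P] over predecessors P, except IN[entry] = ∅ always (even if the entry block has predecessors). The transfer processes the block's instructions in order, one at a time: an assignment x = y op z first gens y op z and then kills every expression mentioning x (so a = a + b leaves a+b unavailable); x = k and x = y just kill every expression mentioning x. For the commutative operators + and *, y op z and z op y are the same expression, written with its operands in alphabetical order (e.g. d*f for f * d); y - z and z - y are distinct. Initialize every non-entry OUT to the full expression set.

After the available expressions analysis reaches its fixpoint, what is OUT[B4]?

Answer: {e*f}

Derivation:
Per-block solution:
  B0:  IN={}  OUT={}
  B1:  IN={}  OUT={}
  B2:  IN={}  OUT={d*e}
  B3:  IN={d*e}  OUT={e*f}
  B4:  IN={e*f}  OUT={e*f}

Merge at B4: IN[B4] = OUT[B3] = {e*f}
Applying B4's transfer function to that IN value gives OUT[B4] (row B4 above).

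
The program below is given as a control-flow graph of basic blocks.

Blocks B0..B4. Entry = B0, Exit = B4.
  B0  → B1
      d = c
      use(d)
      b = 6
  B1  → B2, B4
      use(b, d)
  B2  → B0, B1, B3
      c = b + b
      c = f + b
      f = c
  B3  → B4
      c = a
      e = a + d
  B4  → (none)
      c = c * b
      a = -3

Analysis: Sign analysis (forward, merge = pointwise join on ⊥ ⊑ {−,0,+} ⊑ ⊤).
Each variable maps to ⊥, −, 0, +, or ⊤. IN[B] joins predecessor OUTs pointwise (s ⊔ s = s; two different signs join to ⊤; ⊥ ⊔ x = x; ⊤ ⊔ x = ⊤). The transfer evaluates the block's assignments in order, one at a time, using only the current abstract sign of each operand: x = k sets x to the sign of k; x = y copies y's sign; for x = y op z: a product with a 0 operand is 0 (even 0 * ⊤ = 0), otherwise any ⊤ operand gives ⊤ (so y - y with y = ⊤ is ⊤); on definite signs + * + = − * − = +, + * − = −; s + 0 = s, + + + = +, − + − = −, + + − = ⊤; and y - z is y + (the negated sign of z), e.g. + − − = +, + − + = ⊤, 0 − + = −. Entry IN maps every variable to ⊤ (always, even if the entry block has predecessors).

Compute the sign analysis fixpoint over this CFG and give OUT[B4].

Answer: {a: -, b: +, c: ⊤, d: ⊤, e: ⊤, f: ⊤}

Working:
Per-block solution:
  B0:  IN=(all ⊤)  OUT={b:+; rest ⊤}
  B1:  IN={b:+; rest ⊤}  OUT={b:+; rest ⊤}
  B2:  IN={b:+; rest ⊤}  OUT={b:+; rest ⊤}
  B3:  IN={b:+; rest ⊤}  OUT={b:+; rest ⊤}
  B4:  IN={b:+; rest ⊤}  OUT={a:-, b:+; rest ⊤}

Merge at B4: IN[B4] = OUT[B1] ⊔ OUT[B3] = {a: ⊤, b: +, c: ⊤, d: ⊤, e: ⊤, f: ⊤}
Applying B4's transfer function to that IN value gives OUT[B4] (row B4 above).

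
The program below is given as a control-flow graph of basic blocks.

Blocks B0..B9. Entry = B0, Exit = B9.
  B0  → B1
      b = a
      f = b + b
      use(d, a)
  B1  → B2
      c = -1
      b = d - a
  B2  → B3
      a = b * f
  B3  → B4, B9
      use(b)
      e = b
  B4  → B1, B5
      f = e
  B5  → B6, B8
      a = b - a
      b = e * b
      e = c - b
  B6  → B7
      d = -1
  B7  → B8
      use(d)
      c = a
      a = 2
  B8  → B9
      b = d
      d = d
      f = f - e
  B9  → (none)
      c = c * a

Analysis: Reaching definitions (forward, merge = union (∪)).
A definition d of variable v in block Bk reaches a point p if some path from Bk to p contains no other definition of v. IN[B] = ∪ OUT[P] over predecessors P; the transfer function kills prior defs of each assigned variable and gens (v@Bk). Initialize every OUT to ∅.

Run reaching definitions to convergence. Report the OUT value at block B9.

Converged values:
  B0: | IN={} | OUT={b@B0, f@B0}
  B1: | IN={a@B2, b@B0, b@B1, c@B1, e@B3, f@B0, f@B4} | OUT={a@B2, b@B1, c@B1, e@B3, f@B0, f@B4}
  B2: | IN={a@B2, b@B1, c@B1, e@B3, f@B0, f@B4} | OUT={a@B2, b@B1, c@B1, e@B3, f@B0, f@B4}
  B3: | IN={a@B2, b@B1, c@B1, e@B3, f@B0, f@B4} | OUT={a@B2, b@B1, c@B1, e@B3, f@B0, f@B4}
  B4: | IN={a@B2, b@B1, c@B1, e@B3, f@B0, f@B4} | OUT={a@B2, b@B1, c@B1, e@B3, f@B4}
  B5: | IN={a@B2, b@B1, c@B1, e@B3, f@B4} | OUT={a@B5, b@B5, c@B1, e@B5, f@B4}
  B6: | IN={a@B5, b@B5, c@B1, e@B5, f@B4} | OUT={a@B5, b@B5, c@B1, d@B6, e@B5, f@B4}
  B7: | IN={a@B5, b@B5, c@B1, d@B6, e@B5, f@B4} | OUT={a@B7, b@B5, c@B7, d@B6, e@B5, f@B4}
  B8: | IN={a@B5, a@B7, b@B5, c@B1, c@B7, d@B6, e@B5, f@B4} | OUT={a@B5, a@B7, b@B8, c@B1, c@B7, d@B8, e@B5, f@B8}
  B9: | IN={a@B2, a@B5, a@B7, b@B1, b@B8, c@B1, c@B7, d@B8, e@B3, e@B5, f@B0, f@B4, f@B8} | OUT={a@B2, a@B5, a@B7, b@B1, b@B8, c@B9, d@B8, e@B3, e@B5, f@B0, f@B4, f@B8}

Merge at B9: IN[B9] = OUT[B3] ⊔ OUT[B8] = {a@B2, a@B5, a@B7, b@B1, b@B8, c@B1, c@B7, d@B8, e@B3, e@B5, f@B0, f@B4, f@B8}
Applying B9's transfer function to that IN value gives OUT[B9] (row B9 above).

Answer: {a@B2, a@B5, a@B7, b@B1, b@B8, c@B9, d@B8, e@B3, e@B5, f@B0, f@B4, f@B8}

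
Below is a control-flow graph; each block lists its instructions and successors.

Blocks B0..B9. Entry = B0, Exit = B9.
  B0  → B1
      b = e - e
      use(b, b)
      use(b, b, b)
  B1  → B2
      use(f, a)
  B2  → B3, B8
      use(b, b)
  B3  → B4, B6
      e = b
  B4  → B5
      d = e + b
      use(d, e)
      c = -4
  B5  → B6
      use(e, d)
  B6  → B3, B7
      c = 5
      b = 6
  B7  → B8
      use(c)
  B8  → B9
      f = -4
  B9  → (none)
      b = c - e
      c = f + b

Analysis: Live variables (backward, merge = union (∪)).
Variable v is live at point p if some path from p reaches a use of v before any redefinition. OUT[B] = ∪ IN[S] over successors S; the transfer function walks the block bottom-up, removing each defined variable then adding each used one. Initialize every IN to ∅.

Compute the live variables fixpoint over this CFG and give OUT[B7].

Answer: {c, e}

Trace:
Converged values:
  B0: | IN={a, c, e, f} | OUT={a, b, c, e, f}
  B1: | IN={a, b, c, e, f} | OUT={b, c, e}
  B2: | IN={b, c, e} | OUT={b, c, e}
  B3: | IN={b} | OUT={b, e}
  B4: | IN={b, e} | OUT={d, e}
  B5: | IN={d, e} | OUT={e}
  B6: | IN={e} | OUT={b, c, e}
  B7: | IN={c, e} | OUT={c, e}
  B8: | IN={c, e} | OUT={c, e, f}
  B9: | IN={c, e, f} | OUT={}

Merge at B7: OUT[B7] = IN[B8] = {c, e}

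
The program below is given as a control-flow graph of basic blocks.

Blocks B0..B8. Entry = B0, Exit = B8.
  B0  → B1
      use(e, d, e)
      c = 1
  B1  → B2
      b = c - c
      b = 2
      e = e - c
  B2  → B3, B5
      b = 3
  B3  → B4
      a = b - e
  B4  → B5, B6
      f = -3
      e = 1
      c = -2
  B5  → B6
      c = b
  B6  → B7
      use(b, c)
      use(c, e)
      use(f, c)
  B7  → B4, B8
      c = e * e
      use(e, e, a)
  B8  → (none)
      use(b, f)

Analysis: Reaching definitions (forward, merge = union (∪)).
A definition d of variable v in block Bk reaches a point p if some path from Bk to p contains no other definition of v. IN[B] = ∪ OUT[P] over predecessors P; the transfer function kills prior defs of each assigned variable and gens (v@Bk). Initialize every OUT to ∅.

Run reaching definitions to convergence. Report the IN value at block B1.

Converged values:
  B0:   IN={}   OUT={c@B0}
  B1:   IN={c@B0}   OUT={b@B1, c@B0, e@B1}
  B2:   IN={b@B1, c@B0, e@B1}   OUT={b@B2, c@B0, e@B1}
  B3:   IN={b@B2, c@B0, e@B1}   OUT={a@B3, b@B2, c@B0, e@B1}
  B4:   IN={a@B3, b@B2, c@B0, c@B7, e@B1, e@B4, f@B4}   OUT={a@B3, b@B2, c@B4, e@B4, f@B4}
  B5:   IN={a@B3, b@B2, c@B0, c@B4, e@B1, e@B4, f@B4}   OUT={a@B3, b@B2, c@B5, e@B1, e@B4, f@B4}
  B6:   IN={a@B3, b@B2, c@B4, c@B5, e@B1, e@B4, f@B4}   OUT={a@B3, b@B2, c@B4, c@B5, e@B1, e@B4, f@B4}
  B7:   IN={a@B3, b@B2, c@B4, c@B5, e@B1, e@B4, f@B4}   OUT={a@B3, b@B2, c@B7, e@B1, e@B4, f@B4}
  B8:   IN={a@B3, b@B2, c@B7, e@B1, e@B4, f@B4}   OUT={a@B3, b@B2, c@B7, e@B1, e@B4, f@B4}

Merge at B1: IN[B1] = OUT[B0] = {c@B0}

Answer: {c@B0}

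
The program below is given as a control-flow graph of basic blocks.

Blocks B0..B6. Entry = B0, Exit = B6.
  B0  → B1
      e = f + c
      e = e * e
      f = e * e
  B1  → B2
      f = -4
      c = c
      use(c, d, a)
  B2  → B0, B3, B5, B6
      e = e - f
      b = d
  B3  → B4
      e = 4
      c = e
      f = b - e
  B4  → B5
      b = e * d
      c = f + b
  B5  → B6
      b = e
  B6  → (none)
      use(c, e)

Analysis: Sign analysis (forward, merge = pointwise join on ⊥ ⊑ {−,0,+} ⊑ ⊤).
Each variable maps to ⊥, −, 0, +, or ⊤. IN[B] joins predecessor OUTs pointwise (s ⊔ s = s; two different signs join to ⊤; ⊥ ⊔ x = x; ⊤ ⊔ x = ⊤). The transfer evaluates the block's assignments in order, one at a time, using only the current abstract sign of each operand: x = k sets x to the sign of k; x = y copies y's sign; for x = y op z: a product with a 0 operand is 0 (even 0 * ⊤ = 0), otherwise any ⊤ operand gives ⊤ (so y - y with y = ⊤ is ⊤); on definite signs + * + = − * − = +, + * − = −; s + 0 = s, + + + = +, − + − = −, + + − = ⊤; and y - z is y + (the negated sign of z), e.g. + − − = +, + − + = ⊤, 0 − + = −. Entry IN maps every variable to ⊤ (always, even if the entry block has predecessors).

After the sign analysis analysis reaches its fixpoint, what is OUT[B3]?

Answer: {a: ⊤, b: ⊤, c: +, d: ⊤, e: +, f: ⊤}

Working:
Converged values:
  B0:  IN=(all ⊤)  OUT=(all ⊤)
  B1:  IN=(all ⊤)  OUT={f:-; rest ⊤}
  B2:  IN={f:-; rest ⊤}  OUT={f:-; rest ⊤}
  B3:  IN={f:-; rest ⊤}  OUT={c:+, e:+; rest ⊤}
  B4:  IN={c:+, e:+; rest ⊤}  OUT={e:+; rest ⊤}
  B5:  IN=(all ⊤)  OUT=(all ⊤)
  B6:  IN=(all ⊤)  OUT=(all ⊤)

Merge at B3: IN[B3] = OUT[B2] = {a: ⊤, b: ⊤, c: ⊤, d: ⊤, e: ⊤, f: -}
Applying B3's transfer function to that IN value gives OUT[B3] (row B3 above).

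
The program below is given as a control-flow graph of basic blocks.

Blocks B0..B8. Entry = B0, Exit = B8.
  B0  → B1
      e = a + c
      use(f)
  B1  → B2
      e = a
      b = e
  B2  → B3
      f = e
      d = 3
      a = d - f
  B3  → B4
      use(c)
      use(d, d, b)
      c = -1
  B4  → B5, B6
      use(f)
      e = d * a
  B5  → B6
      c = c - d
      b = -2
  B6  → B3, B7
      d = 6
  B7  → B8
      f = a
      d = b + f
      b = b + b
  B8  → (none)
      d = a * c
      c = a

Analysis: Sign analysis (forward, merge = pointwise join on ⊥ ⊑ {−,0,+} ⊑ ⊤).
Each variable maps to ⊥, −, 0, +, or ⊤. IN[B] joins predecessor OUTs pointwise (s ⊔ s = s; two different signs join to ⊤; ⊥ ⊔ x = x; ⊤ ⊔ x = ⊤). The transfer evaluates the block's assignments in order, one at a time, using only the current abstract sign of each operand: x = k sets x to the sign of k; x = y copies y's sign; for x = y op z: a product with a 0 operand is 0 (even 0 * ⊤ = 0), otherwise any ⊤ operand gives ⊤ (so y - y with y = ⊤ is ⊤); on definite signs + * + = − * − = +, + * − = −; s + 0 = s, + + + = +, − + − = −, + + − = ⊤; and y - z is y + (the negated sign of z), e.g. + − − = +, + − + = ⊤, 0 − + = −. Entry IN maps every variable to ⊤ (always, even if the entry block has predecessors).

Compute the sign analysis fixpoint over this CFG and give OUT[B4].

Answer: {a: ⊤, b: ⊤, c: -, d: +, e: ⊤, f: ⊤}

Working:
Fixpoint table:
  B0:  IN=(all ⊤)  OUT=(all ⊤)
  B1:  IN=(all ⊤)  OUT=(all ⊤)
  B2:  IN=(all ⊤)  OUT={d:+; rest ⊤}
  B3:  IN={d:+; rest ⊤}  OUT={c:-, d:+; rest ⊤}
  B4:  IN={c:-, d:+; rest ⊤}  OUT={c:-, d:+; rest ⊤}
  B5:  IN={c:-, d:+; rest ⊤}  OUT={b:-, c:-, d:+; rest ⊤}
  B6:  IN={c:-, d:+; rest ⊤}  OUT={c:-, d:+; rest ⊤}
  B7:  IN={c:-, d:+; rest ⊤}  OUT={c:-; rest ⊤}
  B8:  IN={c:-; rest ⊤}  OUT=(all ⊤)

Merge at B4: IN[B4] = OUT[B3] = {a: ⊤, b: ⊤, c: -, d: +, e: ⊤, f: ⊤}
Applying B4's transfer function to that IN value gives OUT[B4] (row B4 above).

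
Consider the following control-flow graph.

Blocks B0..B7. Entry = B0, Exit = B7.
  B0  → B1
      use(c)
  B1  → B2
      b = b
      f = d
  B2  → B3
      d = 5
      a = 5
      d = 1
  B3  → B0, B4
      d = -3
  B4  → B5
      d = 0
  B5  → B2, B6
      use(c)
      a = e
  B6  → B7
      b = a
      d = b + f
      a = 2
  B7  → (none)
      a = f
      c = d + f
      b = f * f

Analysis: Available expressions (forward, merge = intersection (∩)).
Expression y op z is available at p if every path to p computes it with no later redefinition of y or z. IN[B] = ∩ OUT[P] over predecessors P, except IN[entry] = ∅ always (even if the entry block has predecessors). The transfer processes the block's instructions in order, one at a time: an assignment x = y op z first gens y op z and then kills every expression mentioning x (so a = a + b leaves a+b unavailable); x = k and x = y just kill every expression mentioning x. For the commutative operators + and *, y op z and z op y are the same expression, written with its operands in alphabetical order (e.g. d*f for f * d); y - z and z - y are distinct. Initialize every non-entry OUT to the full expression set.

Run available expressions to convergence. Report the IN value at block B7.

Converged values:
  B0: | IN={} | OUT={}
  B1: | IN={} | OUT={}
  B2: | IN={} | OUT={}
  B3: | IN={} | OUT={}
  B4: | IN={} | OUT={}
  B5: | IN={} | OUT={}
  B6: | IN={} | OUT={b+f}
  B7: | IN={b+f} | OUT={d+f, f*f}

Merge at B7: IN[B7] = OUT[B6] = {b+f}

Answer: {b+f}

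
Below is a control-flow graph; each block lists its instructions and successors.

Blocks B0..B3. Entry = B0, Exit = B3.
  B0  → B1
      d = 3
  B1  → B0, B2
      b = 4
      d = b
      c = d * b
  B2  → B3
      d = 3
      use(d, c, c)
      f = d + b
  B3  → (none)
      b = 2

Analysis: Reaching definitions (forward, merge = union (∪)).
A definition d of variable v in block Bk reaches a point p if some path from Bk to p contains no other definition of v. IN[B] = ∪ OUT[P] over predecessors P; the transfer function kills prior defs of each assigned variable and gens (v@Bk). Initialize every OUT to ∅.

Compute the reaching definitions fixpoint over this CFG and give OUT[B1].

Answer: {b@B1, c@B1, d@B1}

Trace:
Converged values:
  B0:  IN={b@B1, c@B1, d@B1}  OUT={b@B1, c@B1, d@B0}
  B1:  IN={b@B1, c@B1, d@B0}  OUT={b@B1, c@B1, d@B1}
  B2:  IN={b@B1, c@B1, d@B1}  OUT={b@B1, c@B1, d@B2, f@B2}
  B3:  IN={b@B1, c@B1, d@B2, f@B2}  OUT={b@B3, c@B1, d@B2, f@B2}

Merge at B1: IN[B1] = OUT[B0] = {b@B1, c@B1, d@B0}
Applying B1's transfer function to that IN value gives OUT[B1] (row B1 above).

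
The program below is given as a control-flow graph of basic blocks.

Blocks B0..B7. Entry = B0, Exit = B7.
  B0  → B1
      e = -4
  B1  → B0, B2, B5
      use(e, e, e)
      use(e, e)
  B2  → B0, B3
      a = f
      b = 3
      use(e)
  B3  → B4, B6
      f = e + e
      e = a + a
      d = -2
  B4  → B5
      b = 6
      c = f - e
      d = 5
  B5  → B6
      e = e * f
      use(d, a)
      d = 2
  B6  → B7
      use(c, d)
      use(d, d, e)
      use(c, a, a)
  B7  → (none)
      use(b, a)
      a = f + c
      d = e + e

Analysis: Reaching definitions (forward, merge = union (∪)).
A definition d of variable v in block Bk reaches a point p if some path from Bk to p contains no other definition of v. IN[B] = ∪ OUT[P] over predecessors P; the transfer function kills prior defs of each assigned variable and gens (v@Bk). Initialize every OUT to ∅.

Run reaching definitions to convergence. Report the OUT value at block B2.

Converged values:
  B0:  IN={a@B2, b@B2, e@B0}  OUT={a@B2, b@B2, e@B0}
  B1:  IN={a@B2, b@B2, e@B0}  OUT={a@B2, b@B2, e@B0}
  B2:  IN={a@B2, b@B2, e@B0}  OUT={a@B2, b@B2, e@B0}
  B3:  IN={a@B2, b@B2, e@B0}  OUT={a@B2, b@B2, d@B3, e@B3, f@B3}
  B4:  IN={a@B2, b@B2, d@B3, e@B3, f@B3}  OUT={a@B2, b@B4, c@B4, d@B4, e@B3, f@B3}
  B5:  IN={a@B2, b@B2, b@B4, c@B4, d@B4, e@B0, e@B3, f@B3}  OUT={a@B2, b@B2, b@B4, c@B4, d@B5, e@B5, f@B3}
  B6:  IN={a@B2, b@B2, b@B4, c@B4, d@B3, d@B5, e@B3, e@B5, f@B3}  OUT={a@B2, b@B2, b@B4, c@B4, d@B3, d@B5, e@B3, e@B5, f@B3}
  B7:  IN={a@B2, b@B2, b@B4, c@B4, d@B3, d@B5, e@B3, e@B5, f@B3}  OUT={a@B7, b@B2, b@B4, c@B4, d@B7, e@B3, e@B5, f@B3}

Merge at B2: IN[B2] = OUT[B1] = {a@B2, b@B2, e@B0}
Applying B2's transfer function to that IN value gives OUT[B2] (row B2 above).

Answer: {a@B2, b@B2, e@B0}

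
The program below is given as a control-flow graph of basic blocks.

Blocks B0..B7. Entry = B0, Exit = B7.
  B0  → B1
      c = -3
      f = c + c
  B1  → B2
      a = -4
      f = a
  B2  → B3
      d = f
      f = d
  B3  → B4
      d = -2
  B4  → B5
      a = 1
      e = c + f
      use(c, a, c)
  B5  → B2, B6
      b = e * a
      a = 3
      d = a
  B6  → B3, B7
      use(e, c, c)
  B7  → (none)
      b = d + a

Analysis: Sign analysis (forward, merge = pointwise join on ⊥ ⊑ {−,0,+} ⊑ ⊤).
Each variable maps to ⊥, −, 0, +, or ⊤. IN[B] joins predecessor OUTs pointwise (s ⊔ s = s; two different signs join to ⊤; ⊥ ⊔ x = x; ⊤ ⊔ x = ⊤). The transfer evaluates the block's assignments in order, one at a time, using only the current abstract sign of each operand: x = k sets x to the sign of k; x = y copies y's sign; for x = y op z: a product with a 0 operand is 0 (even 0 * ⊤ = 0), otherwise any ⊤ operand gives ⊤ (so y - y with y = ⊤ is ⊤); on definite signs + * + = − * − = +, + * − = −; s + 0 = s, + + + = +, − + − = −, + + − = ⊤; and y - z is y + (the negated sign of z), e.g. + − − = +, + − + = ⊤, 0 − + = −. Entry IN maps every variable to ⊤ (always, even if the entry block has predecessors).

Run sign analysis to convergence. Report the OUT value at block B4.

Per-block solution:
  B0:   IN=(all ⊤)   OUT={c:-, f:-; rest ⊤}
  B1:   IN={c:-, f:-; rest ⊤}   OUT={a:-, c:-, f:-; rest ⊤}
  B2:   IN={c:-, f:-; rest ⊤}   OUT={c:-, d:-, f:-; rest ⊤}
  B3:   IN={c:-, f:-; rest ⊤}   OUT={c:-, d:-, f:-; rest ⊤}
  B4:   IN={c:-, d:-, f:-; rest ⊤}   OUT={a:+, c:-, d:-, e:-, f:-; rest ⊤}
  B5:   IN={a:+, c:-, d:-, e:-, f:-; rest ⊤}   OUT={a:+, b:-, c:-, d:+, e:-, f:-; rest ⊤}
  B6:   IN={a:+, b:-, c:-, d:+, e:-, f:-; rest ⊤}   OUT={a:+, b:-, c:-, d:+, e:-, f:-; rest ⊤}
  B7:   IN={a:+, b:-, c:-, d:+, e:-, f:-; rest ⊤}   OUT={a:+, b:+, c:-, d:+, e:-, f:-; rest ⊤}

Merge at B4: IN[B4] = OUT[B3] = {a: ⊤, b: ⊤, c: -, d: -, e: ⊤, f: -}
Applying B4's transfer function to that IN value gives OUT[B4] (row B4 above).

Answer: {a: +, b: ⊤, c: -, d: -, e: -, f: -}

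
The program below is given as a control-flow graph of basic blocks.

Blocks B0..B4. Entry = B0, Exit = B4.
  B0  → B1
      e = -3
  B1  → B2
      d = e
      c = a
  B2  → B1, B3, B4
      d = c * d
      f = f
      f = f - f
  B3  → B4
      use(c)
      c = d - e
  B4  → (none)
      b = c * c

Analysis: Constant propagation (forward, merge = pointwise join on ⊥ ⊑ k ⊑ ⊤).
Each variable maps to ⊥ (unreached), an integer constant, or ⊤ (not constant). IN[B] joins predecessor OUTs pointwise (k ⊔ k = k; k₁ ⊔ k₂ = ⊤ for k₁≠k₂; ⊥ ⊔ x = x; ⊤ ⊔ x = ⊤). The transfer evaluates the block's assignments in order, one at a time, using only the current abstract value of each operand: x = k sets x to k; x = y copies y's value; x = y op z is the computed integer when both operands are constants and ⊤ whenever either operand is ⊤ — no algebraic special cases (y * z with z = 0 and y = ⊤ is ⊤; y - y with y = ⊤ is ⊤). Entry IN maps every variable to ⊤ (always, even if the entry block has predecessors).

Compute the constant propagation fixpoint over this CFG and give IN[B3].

Answer: {a: ⊤, b: ⊤, c: ⊤, d: ⊤, e: -3, f: ⊤}

Working:
Converged values:
  B0:  IN=(all ⊤)  OUT={e:-3; rest ⊤}
  B1:  IN={e:-3; rest ⊤}  OUT={d:-3, e:-3; rest ⊤}
  B2:  IN={d:-3, e:-3; rest ⊤}  OUT={e:-3; rest ⊤}
  B3:  IN={e:-3; rest ⊤}  OUT={e:-3; rest ⊤}
  B4:  IN={e:-3; rest ⊤}  OUT={e:-3; rest ⊤}

Merge at B3: IN[B3] = OUT[B2] = {a: ⊤, b: ⊤, c: ⊤, d: ⊤, e: -3, f: ⊤}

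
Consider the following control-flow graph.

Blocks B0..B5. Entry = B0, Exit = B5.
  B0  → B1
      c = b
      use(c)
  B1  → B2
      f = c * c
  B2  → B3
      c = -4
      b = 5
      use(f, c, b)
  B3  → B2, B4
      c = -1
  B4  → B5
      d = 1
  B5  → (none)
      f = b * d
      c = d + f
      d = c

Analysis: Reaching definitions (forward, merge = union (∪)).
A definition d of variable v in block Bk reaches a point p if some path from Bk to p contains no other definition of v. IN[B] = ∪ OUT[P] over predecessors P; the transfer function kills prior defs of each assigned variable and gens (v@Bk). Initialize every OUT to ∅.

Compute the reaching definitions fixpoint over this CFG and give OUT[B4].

Answer: {b@B2, c@B3, d@B4, f@B1}

Trace:
Fixpoint table:
  B0:   IN={}   OUT={c@B0}
  B1:   IN={c@B0}   OUT={c@B0, f@B1}
  B2:   IN={b@B2, c@B0, c@B3, f@B1}   OUT={b@B2, c@B2, f@B1}
  B3:   IN={b@B2, c@B2, f@B1}   OUT={b@B2, c@B3, f@B1}
  B4:   IN={b@B2, c@B3, f@B1}   OUT={b@B2, c@B3, d@B4, f@B1}
  B5:   IN={b@B2, c@B3, d@B4, f@B1}   OUT={b@B2, c@B5, d@B5, f@B5}

Merge at B4: IN[B4] = OUT[B3] = {b@B2, c@B3, f@B1}
Applying B4's transfer function to that IN value gives OUT[B4] (row B4 above).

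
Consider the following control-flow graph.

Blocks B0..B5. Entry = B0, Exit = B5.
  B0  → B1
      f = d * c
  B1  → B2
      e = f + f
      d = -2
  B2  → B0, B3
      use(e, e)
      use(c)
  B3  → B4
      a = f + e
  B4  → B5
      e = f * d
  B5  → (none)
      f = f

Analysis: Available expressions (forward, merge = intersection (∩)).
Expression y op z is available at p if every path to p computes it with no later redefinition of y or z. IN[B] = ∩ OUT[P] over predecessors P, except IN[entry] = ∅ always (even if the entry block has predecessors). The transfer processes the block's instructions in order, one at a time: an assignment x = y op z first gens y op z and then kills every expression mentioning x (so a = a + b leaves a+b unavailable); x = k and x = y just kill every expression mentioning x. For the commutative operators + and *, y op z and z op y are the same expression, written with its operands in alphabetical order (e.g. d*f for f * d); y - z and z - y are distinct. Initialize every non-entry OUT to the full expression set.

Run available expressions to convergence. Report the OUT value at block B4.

Answer: {d*f, f+f}

Trace:
Fixpoint table:
  B0:  IN={}  OUT={c*d}
  B1:  IN={c*d}  OUT={f+f}
  B2:  IN={f+f}  OUT={f+f}
  B3:  IN={f+f}  OUT={e+f, f+f}
  B4:  IN={e+f, f+f}  OUT={d*f, f+f}
  B5:  IN={d*f, f+f}  OUT={}

Merge at B4: IN[B4] = OUT[B3] = {e+f, f+f}
Applying B4's transfer function to that IN value gives OUT[B4] (row B4 above).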